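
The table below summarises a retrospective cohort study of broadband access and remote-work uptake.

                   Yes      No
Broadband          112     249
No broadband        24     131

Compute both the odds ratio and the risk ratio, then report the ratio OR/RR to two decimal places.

Cells: a = 112, b = 249, c = 24, d = 131.
OR = (112·131)/(249·24) = 14672/5976 = 2.45515
Risk in exposed = 112/361 = 0.31025; risk in unexposed = 24/155 = 0.15484; RR = 2.00369
OR/RR = 2.45515 / 2.00369 = 1.22531
The outcome is not rare, so the OR lies further from 1 than the RR.

1.23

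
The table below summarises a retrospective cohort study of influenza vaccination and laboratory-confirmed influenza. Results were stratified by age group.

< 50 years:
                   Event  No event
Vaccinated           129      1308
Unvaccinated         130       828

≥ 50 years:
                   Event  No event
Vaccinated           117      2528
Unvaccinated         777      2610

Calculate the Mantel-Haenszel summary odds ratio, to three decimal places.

0.240

OR_MH = Σ(aᵢdᵢ/nᵢ) / Σ(bᵢcᵢ/nᵢ), where nᵢ is the stratum total.
Stratum 1 (< 50 years): n = 2395; a·d/n = 129·828/2395 = 44.5979; b·c/n = 1308·130/2395 = 70.9979
Stratum 2 (≥ 50 years): n = 6032; a·d/n = 117·2610/6032 = 50.6250; b·c/n = 2528·777/6032 = 325.6393
OR_MH = (44.5979 + 50.6250) / (70.9979 + 325.6393) = 95.2229 / 396.6372 = 0.24008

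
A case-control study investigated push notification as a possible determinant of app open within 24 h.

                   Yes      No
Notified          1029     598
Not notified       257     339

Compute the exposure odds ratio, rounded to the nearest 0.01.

2.27

Cells: a = 1029, b = 598, c = 257, d = 339.
OR = (a·d)/(b·c) = (1029 × 339) / (598 × 257) = 348831 / 153686 = 2.26976
The odds of app open within 24 h are about 2.27 times as high in the notified group.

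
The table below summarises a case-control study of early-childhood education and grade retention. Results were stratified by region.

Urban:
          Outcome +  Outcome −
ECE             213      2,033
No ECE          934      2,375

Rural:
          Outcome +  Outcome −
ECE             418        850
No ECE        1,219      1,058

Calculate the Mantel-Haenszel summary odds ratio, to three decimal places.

OR_MH = Σ(aᵢdᵢ/nᵢ) / Σ(bᵢcᵢ/nᵢ), where nᵢ is the stratum total.
Stratum 1 (Urban): n = 5555; a·d/n = 213·2375/5555 = 91.0666; b·c/n = 2033·934/5555 = 341.8221
Stratum 2 (Rural): n = 3545; a·d/n = 418·1058/3545 = 124.7515; b·c/n = 850·1219/3545 = 292.2849
OR_MH = (91.0666 + 124.7515) / (341.8221 + 292.2849) = 215.8181 / 634.1071 = 0.34035

0.340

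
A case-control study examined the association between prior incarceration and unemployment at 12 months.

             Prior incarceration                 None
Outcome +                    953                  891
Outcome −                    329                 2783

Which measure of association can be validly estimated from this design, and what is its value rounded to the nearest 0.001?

Reading the table with exposure as columns: a = 953 (Prior incarceration, case), b = 329 (Prior incarceration, non-case), c = 891 (None, case), d = 2783.
This is a case-control study: participants were sampled on outcome status, so risks in the source population cannot be estimated directly — relative risk is not valid here. The odds ratio is the appropriate measure.
OR = (a·d)/(b·c) = (953 × 2783) / (329 × 891) = 2652199 / 293139 = 9.04758

9.048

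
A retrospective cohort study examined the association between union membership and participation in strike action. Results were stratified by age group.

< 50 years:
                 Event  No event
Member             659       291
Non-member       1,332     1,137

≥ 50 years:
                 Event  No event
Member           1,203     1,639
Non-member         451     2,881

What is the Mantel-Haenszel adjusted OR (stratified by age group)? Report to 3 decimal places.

OR_MH = Σ(aᵢdᵢ/nᵢ) / Σ(bᵢcᵢ/nᵢ), where nᵢ is the stratum total.
Stratum 1 (< 50 years): n = 3419; a·d/n = 659·1137/3419 = 219.1527; b·c/n = 291·1332/3419 = 113.3700
Stratum 2 (≥ 50 years): n = 6174; a·d/n = 1203·2881/6174 = 561.3610; b·c/n = 1639·451/6174 = 119.7261
OR_MH = (219.1527 + 561.3610) / (113.3700 + 119.7261) = 780.5137 / 233.0961 = 3.34846

3.348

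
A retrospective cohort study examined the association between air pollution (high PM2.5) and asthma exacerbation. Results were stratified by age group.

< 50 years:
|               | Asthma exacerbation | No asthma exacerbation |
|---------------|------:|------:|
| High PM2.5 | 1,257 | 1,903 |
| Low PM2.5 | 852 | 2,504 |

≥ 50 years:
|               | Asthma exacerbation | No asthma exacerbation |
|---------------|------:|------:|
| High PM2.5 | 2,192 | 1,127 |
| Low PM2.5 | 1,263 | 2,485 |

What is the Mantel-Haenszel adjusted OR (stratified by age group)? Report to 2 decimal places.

OR_MH = Σ(aᵢdᵢ/nᵢ) / Σ(bᵢcᵢ/nᵢ), where nᵢ is the stratum total.
Stratum 1 (< 50 years): n = 6516; a·d/n = 1257·2504/6516 = 483.0460; b·c/n = 1903·852/6516 = 248.8269
Stratum 2 (≥ 50 years): n = 7067; a·d/n = 2192·2485/7067 = 770.7825; b·c/n = 1127·1263/7067 = 201.4152
OR_MH = (483.0460 + 770.7825) / (248.8269 + 201.4152) = 1253.8286 / 450.2421 = 2.78479

2.78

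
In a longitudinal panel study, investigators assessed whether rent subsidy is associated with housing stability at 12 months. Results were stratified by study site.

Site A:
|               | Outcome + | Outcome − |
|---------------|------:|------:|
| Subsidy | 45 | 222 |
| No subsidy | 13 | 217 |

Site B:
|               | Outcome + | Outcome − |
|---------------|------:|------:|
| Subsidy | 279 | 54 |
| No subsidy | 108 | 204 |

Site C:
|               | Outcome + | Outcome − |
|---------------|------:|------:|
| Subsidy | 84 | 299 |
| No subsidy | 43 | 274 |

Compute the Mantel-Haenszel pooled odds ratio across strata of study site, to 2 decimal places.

OR_MH = Σ(aᵢdᵢ/nᵢ) / Σ(bᵢcᵢ/nᵢ), where nᵢ is the stratum total.
Stratum 1 (Site A): n = 497; a·d/n = 45·217/497 = 19.6479; b·c/n = 222·13/497 = 5.8068
Stratum 2 (Site B): n = 645; a·d/n = 279·204/645 = 88.2419; b·c/n = 54·108/645 = 9.0419
Stratum 3 (Site C): n = 700; a·d/n = 84·274/700 = 32.8800; b·c/n = 299·43/700 = 18.3671
OR_MH = (19.6479 + 88.2419 + 32.8800) / (5.8068 + 9.0419 + 18.3671) = 140.7697 / 33.2158 = 4.23803

4.24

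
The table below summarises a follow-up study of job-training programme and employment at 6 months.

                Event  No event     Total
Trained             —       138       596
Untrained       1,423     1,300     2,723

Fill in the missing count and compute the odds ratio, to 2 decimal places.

3.03

The missing cell is in the exposed row: 596 − 138 = 458.
So a = 458, b = 138, c = 1423, d = 1300.
OR = (a·d)/(b·c) = (458 × 1300) / (138 × 1423) = 595400 / 196374 = 3.03197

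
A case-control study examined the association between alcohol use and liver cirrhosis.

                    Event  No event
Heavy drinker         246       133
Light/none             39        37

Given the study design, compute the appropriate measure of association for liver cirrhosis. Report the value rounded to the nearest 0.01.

1.75

Cells: a = 246, b = 133, c = 39, d = 37.
This is a case-control study: participants were sampled on outcome status, so risks in the source population cannot be estimated directly — relative risk is not valid here. The odds ratio is the appropriate measure.
OR = (a·d)/(b·c) = (246 × 37) / (133 × 39) = 9102 / 5187 = 1.75477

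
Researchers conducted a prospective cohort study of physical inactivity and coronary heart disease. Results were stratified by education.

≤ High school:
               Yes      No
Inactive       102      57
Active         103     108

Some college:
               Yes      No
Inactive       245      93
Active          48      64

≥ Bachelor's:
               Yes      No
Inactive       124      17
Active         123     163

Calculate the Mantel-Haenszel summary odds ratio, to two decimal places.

3.65

OR_MH = Σ(aᵢdᵢ/nᵢ) / Σ(bᵢcᵢ/nᵢ), where nᵢ is the stratum total.
Stratum 1 (≤ High school): n = 370; a·d/n = 102·108/370 = 29.7730; b·c/n = 57·103/370 = 15.8676
Stratum 2 (Some college): n = 450; a·d/n = 245·64/450 = 34.8444; b·c/n = 93·48/450 = 9.9200
Stratum 3 (≥ Bachelor's): n = 427; a·d/n = 124·163/427 = 47.3349; b·c/n = 17·123/427 = 4.8970
OR_MH = (29.7730 + 34.8444 + 47.3349) / (15.8676 + 9.9200 + 4.8970) = 111.9523 / 30.6845 = 3.64849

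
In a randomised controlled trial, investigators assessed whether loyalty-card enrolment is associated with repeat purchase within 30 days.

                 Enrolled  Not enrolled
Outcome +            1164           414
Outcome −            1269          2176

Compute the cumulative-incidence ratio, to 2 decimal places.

2.99

Reading the table with exposure as columns: a = 1164 (Enrolled, case), b = 1269 (Enrolled, non-case), c = 414 (Not enrolled, case), d = 2176.
Risk in exposed = 1164/2433 = 0.47842; risk in unexposed = 414/2590 = 0.15985.
RR = 0.47842 / 0.15985 = 2.99302
The risk among the exposed is 2.99 times that among the unexposed.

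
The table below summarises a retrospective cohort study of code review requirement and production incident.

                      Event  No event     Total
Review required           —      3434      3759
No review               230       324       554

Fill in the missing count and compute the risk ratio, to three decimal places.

The missing cell is in the exposed row: 3759 − 3434 = 325.
So a = 325, b = 3434, c = 230, d = 324.
RR = [a/(a+b)] / [c/(c+d)] = (325/3759) / (230/554) = 0.08646/0.41516 = 0.20825

0.208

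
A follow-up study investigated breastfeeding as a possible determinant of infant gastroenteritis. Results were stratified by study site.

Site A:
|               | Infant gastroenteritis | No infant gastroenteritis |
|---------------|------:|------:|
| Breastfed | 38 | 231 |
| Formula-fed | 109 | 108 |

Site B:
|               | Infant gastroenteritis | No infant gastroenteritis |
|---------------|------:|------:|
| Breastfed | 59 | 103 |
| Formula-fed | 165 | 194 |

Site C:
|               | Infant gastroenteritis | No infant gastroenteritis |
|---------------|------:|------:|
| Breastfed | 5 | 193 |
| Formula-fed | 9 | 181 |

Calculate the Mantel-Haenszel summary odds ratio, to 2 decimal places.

OR_MH = Σ(aᵢdᵢ/nᵢ) / Σ(bᵢcᵢ/nᵢ), where nᵢ is the stratum total.
Stratum 1 (Site A): n = 486; a·d/n = 38·108/486 = 8.4444; b·c/n = 231·109/486 = 51.8086
Stratum 2 (Site B): n = 521; a·d/n = 59·194/521 = 21.9693; b·c/n = 103·165/521 = 32.6200
Stratum 3 (Site C): n = 388; a·d/n = 5·181/388 = 2.3325; b·c/n = 193·9/388 = 4.4768
OR_MH = (8.4444 + 21.9693 + 2.3325) / (51.8086 + 32.6200 + 4.4768) = 32.7462 / 88.9054 = 0.36833

0.37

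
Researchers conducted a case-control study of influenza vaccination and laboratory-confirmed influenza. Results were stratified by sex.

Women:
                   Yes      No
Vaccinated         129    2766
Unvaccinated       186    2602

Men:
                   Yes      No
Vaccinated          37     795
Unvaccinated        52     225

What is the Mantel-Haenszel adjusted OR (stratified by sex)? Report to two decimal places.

OR_MH = Σ(aᵢdᵢ/nᵢ) / Σ(bᵢcᵢ/nᵢ), where nᵢ is the stratum total.
Stratum 1 (Women): n = 5683; a·d/n = 129·2602/5683 = 59.0635; b·c/n = 2766·186/5683 = 90.5289
Stratum 2 (Men): n = 1109; a·d/n = 37·225/1109 = 7.5068; b·c/n = 795·52/1109 = 37.2768
OR_MH = (59.0635 + 7.5068) / (90.5289 + 37.2768) = 66.5703 / 127.8058 = 0.52087

0.52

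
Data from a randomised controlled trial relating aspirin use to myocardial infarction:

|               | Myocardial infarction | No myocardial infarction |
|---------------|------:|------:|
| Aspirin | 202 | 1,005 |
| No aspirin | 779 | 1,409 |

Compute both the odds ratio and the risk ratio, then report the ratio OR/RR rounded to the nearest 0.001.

Cells: a = 202, b = 1005, c = 779, d = 1409.
OR = (202·1409)/(1005·779) = 284618/782895 = 0.36355
Risk in exposed = 202/1207 = 0.16736; risk in unexposed = 779/2188 = 0.35603; RR = 0.47006
OR/RR = 0.36355 / 0.47006 = 0.77340
The outcome is not rare, so the OR lies further from 1 than the RR.

0.773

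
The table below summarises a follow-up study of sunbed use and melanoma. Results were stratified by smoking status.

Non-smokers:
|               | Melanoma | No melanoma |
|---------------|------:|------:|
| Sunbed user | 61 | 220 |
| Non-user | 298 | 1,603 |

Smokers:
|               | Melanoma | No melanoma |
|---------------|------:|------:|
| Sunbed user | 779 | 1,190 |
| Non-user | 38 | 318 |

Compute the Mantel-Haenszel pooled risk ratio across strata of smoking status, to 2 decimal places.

RR_MH = Σ(aᵢ·n₀ᵢ/nᵢ) / Σ(cᵢ·n₁ᵢ/nᵢ), with n₁ᵢ = aᵢ+bᵢ (exposed), n₀ᵢ = cᵢ+dᵢ (unexposed), nᵢ = n₁ᵢ+n₀ᵢ.
Stratum 1 (Non-smokers): n₁ = 281, n₀ = 1901, n = 2182; a·n₀/n = 61·1901/2182 = 53.1444; c·n₁/n = 298·281/2182 = 38.3767
Stratum 2 (Smokers): n₁ = 1969, n₀ = 356, n = 2325; a·n₀/n = 779·356/2325 = 119.2791; c·n₁/n = 38·1969/2325 = 32.1815
RR_MH = (53.1444 + 119.2791) / (38.3767 + 32.1815) = 172.4235 / 70.5582 = 2.44371

2.44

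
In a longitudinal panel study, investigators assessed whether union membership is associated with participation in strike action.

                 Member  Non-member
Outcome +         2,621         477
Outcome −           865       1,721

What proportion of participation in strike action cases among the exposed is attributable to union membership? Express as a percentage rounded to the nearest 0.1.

71.1

Reading the table with exposure as columns: a = 2621 (Member, case), b = 865 (Member, non-case), c = 477 (Non-member, case), d = 1721.
Risk in exposed = 2621/3486 = 0.75186; risk in unexposed = 477/2198 = 0.21702.
RR = 0.75186/0.21702 = 3.46457
AR% = (RR − 1)/RR × 100 = (3.46457 − 1)/3.46457 × 100 = 71.1364%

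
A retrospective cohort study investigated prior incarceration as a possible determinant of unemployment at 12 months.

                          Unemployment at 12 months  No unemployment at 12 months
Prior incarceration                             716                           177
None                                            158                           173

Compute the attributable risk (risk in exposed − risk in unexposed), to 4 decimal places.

Cells: a = 716, b = 177, c = 158, d = 173.
Risk in exposed = 716/893 = 0.801792; risk in unexposed = 158/331 = 0.477341.
Risk difference = 0.801792 − 0.477341 = 0.324450

0.3245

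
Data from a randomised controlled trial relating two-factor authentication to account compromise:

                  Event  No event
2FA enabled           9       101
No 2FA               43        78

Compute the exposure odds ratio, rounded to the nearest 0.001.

Cells: a = 9, b = 101, c = 43, d = 78.
OR = (a·d)/(b·c) = (9 × 78) / (101 × 43) = 702 / 4343 = 0.16164
Exposure is associated with lower odds of account compromise (OR = 0.16 < 1).

0.162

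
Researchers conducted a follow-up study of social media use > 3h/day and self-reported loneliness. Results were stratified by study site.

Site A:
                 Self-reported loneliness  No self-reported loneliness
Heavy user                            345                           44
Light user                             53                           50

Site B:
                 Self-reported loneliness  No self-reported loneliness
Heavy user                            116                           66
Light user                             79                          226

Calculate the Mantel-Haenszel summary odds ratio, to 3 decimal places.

OR_MH = Σ(aᵢdᵢ/nᵢ) / Σ(bᵢcᵢ/nᵢ), where nᵢ is the stratum total.
Stratum 1 (Site A): n = 492; a·d/n = 345·50/492 = 35.0610; b·c/n = 44·53/492 = 4.7398
Stratum 2 (Site B): n = 487; a·d/n = 116·226/487 = 53.8316; b·c/n = 66·79/487 = 10.7064
OR_MH = (35.0610 + 53.8316) / (4.7398 + 10.7064) = 88.8926 / 15.4462 = 5.75498

5.755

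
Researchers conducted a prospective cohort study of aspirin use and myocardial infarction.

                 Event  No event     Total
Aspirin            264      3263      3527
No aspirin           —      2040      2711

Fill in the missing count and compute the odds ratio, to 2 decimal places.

0.25

The missing cell is in the unexposed row: 2711 − 2040 = 671.
So a = 264, b = 3263, c = 671, d = 2040.
OR = (a·d)/(b·c) = (264 × 2040) / (3263 × 671) = 538560 / 2189473 = 0.24598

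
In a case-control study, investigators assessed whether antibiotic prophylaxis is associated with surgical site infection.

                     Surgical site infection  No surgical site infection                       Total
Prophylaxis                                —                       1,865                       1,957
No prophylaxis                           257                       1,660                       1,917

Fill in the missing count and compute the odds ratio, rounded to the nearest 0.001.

The missing cell is in the exposed row: 1957 − 1865 = 92.
So a = 92, b = 1865, c = 257, d = 1660.
OR = (a·d)/(b·c) = (92 × 1660) / (1865 × 257) = 152720 / 479305 = 0.31863

0.319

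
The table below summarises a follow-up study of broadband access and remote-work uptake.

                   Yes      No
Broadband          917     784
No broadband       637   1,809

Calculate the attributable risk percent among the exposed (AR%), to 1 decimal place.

Cells: a = 917, b = 784, c = 637, d = 1809.
Risk in exposed = 917/1701 = 0.53909; risk in unexposed = 637/2446 = 0.26043.
RR = 0.53909/0.26043 = 2.07006
AR% = (RR − 1)/RR × 100 = (2.07006 − 1)/2.07006 × 100 = 51.6921%

51.7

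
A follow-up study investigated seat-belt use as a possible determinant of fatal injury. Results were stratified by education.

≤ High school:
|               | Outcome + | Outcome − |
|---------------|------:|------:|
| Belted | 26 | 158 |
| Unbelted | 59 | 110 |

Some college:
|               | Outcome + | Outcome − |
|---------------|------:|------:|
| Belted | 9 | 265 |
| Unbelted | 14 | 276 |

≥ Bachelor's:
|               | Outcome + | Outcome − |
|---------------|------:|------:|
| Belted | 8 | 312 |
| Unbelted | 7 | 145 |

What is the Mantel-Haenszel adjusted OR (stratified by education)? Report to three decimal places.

OR_MH = Σ(aᵢdᵢ/nᵢ) / Σ(bᵢcᵢ/nᵢ), where nᵢ is the stratum total.
Stratum 1 (≤ High school): n = 353; a·d/n = 26·110/353 = 8.1020; b·c/n = 158·59/353 = 26.4079
Stratum 2 (Some college): n = 564; a·d/n = 9·276/564 = 4.4043; b·c/n = 265·14/564 = 6.5780
Stratum 3 (≥ Bachelor's): n = 472; a·d/n = 8·145/472 = 2.4576; b·c/n = 312·7/472 = 4.6271
OR_MH = (8.1020 + 4.4043 + 2.4576) / (26.4079 + 6.5780 + 4.6271) = 14.9639 / 37.6131 = 0.39784

0.398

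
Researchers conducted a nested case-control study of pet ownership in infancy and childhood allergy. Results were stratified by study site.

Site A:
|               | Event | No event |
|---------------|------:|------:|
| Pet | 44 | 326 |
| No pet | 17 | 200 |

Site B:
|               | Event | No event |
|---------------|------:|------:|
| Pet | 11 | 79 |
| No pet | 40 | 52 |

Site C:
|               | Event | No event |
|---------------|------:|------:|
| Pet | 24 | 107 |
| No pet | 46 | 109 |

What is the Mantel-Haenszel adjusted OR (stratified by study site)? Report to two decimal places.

OR_MH = Σ(aᵢdᵢ/nᵢ) / Σ(bᵢcᵢ/nᵢ), where nᵢ is the stratum total.
Stratum 1 (Site A): n = 587; a·d/n = 44·200/587 = 14.9915; b·c/n = 326·17/587 = 9.4412
Stratum 2 (Site B): n = 182; a·d/n = 11·52/182 = 3.1429; b·c/n = 79·40/182 = 17.3626
Stratum 3 (Site C): n = 286; a·d/n = 24·109/286 = 9.1469; b·c/n = 107·46/286 = 17.2098
OR_MH = (14.9915 + 3.1429 + 9.1469) / (9.4412 + 17.3626 + 17.2098) = 27.2812 / 44.0137 = 0.61983

0.62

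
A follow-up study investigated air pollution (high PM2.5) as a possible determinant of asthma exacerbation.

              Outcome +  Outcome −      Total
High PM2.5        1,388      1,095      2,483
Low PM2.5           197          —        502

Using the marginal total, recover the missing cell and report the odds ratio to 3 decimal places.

The missing cell is in the unexposed row: 502 − 197 = 305.
So a = 1388, b = 1095, c = 197, d = 305.
OR = (a·d)/(b·c) = (1388 × 305) / (1095 × 197) = 423340 / 215715 = 1.96250

1.962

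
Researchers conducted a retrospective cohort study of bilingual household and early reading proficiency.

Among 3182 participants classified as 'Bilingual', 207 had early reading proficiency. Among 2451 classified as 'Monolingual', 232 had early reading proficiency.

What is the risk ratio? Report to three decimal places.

0.687

From the description: a = 207, b = 2975, c = 232, d = 2219.
Risk in exposed = 207/3182 = 0.06505; risk in unexposed = 232/2451 = 0.09466.
RR = 0.06505 / 0.09466 = 0.68727
The risk is 31% lower among the exposed than among the unexposed.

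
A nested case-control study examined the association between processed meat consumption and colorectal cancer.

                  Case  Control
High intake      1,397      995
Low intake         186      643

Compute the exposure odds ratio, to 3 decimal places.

4.854

Cells: a = 1397, b = 995, c = 186, d = 643.
OR = (a·d)/(b·c) = (1397 × 643) / (995 × 186) = 898271 / 185070 = 4.85368
The odds of colorectal cancer are about 4.85 times as high in the high intake group.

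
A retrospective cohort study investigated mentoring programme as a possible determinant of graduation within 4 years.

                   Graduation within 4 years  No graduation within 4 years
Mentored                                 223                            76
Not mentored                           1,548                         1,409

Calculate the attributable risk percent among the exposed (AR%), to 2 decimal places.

Cells: a = 223, b = 76, c = 1548, d = 1409.
Risk in exposed = 223/299 = 0.74582; risk in unexposed = 1548/2957 = 0.52350.
RR = 0.74582/0.52350 = 1.42467
AR% = (RR − 1)/RR × 100 = (1.42467 − 1)/1.42467 × 100 = 29.8083%

29.81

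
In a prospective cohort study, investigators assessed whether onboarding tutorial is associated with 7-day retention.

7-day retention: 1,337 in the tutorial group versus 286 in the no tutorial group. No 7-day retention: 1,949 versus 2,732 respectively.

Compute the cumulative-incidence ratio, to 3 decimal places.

4.294

From the description: a = 1337, b = 1949, c = 286, d = 2732.
Risk in exposed = 1337/3286 = 0.40688; risk in unexposed = 286/3018 = 0.09476.
RR = 0.40688 / 0.09476 = 4.29356
The risk among the exposed is 4.29 times that among the unexposed.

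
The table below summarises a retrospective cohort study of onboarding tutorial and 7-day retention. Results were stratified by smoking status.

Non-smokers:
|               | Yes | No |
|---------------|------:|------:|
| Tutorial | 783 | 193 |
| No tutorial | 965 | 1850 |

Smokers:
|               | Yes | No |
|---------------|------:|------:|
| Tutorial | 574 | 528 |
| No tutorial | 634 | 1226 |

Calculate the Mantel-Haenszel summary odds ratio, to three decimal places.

3.822

OR_MH = Σ(aᵢdᵢ/nᵢ) / Σ(bᵢcᵢ/nᵢ), where nᵢ is the stratum total.
Stratum 1 (Non-smokers): n = 3791; a·d/n = 783·1850/3791 = 382.1023; b·c/n = 193·965/3791 = 49.1282
Stratum 2 (Smokers): n = 2962; a·d/n = 574·1226/2962 = 237.5841; b·c/n = 528·634/2962 = 113.0155
OR_MH = (382.1023 + 237.5841) / (49.1282 + 113.0155) = 619.6864 / 162.1437 = 3.82183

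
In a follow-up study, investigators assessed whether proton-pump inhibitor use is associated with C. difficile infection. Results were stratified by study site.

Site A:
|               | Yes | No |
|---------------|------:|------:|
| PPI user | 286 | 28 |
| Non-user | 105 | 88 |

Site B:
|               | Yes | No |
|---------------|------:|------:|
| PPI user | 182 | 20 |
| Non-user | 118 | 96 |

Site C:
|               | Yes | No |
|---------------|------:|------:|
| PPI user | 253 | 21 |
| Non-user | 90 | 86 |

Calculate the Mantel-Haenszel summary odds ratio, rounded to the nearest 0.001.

8.933

OR_MH = Σ(aᵢdᵢ/nᵢ) / Σ(bᵢcᵢ/nᵢ), where nᵢ is the stratum total.
Stratum 1 (Site A): n = 507; a·d/n = 286·88/507 = 49.6410; b·c/n = 28·105/507 = 5.7988
Stratum 2 (Site B): n = 416; a·d/n = 182·96/416 = 42.0000; b·c/n = 20·118/416 = 5.6731
Stratum 3 (Site C): n = 450; a·d/n = 253·86/450 = 48.3511; b·c/n = 21·90/450 = 4.2000
OR_MH = (49.6410 + 42.0000 + 48.3511) / (5.7988 + 5.6731 + 4.2000) = 139.9921 / 15.6719 = 8.93269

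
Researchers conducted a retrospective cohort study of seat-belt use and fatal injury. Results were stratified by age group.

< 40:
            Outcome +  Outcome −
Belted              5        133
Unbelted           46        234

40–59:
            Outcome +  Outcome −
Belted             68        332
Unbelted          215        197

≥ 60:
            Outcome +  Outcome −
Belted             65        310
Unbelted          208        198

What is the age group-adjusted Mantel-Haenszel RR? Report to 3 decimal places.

0.324

RR_MH = Σ(aᵢ·n₀ᵢ/nᵢ) / Σ(cᵢ·n₁ᵢ/nᵢ), with n₁ᵢ = aᵢ+bᵢ (exposed), n₀ᵢ = cᵢ+dᵢ (unexposed), nᵢ = n₁ᵢ+n₀ᵢ.
Stratum 1 (< 40): n₁ = 138, n₀ = 280, n = 418; a·n₀/n = 5·280/418 = 3.3493; c·n₁/n = 46·138/418 = 15.1866
Stratum 2 (40–59): n₁ = 400, n₀ = 412, n = 812; a·n₀/n = 68·412/812 = 34.5025; c·n₁/n = 215·400/812 = 105.9113
Stratum 3 (≥ 60): n₁ = 375, n₀ = 406, n = 781; a·n₀/n = 65·406/781 = 33.7900; c·n₁/n = 208·375/781 = 99.8720
RR_MH = (3.3493 + 34.5025 + 33.7900) / (15.1866 + 105.9113 + 99.8720) = 71.6418 / 220.9699 = 0.32422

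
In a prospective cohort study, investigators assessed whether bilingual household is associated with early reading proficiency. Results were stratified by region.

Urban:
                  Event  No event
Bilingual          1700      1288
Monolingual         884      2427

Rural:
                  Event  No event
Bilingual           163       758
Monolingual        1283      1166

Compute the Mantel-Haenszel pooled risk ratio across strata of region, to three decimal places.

1.314

RR_MH = Σ(aᵢ·n₀ᵢ/nᵢ) / Σ(cᵢ·n₁ᵢ/nᵢ), with n₁ᵢ = aᵢ+bᵢ (exposed), n₀ᵢ = cᵢ+dᵢ (unexposed), nᵢ = n₁ᵢ+n₀ᵢ.
Stratum 1 (Urban): n₁ = 2988, n₀ = 3311, n = 6299; a·n₀/n = 1700·3311/6299 = 893.5863; c·n₁/n = 884·2988/6299 = 419.3351
Stratum 2 (Rural): n₁ = 921, n₀ = 2449, n = 3370; a·n₀/n = 163·2449/3370 = 118.4531; c·n₁/n = 1283·921/3370 = 350.6359
RR_MH = (893.5863 + 118.4531) / (419.3351 + 350.6359) = 1012.0394 / 769.9710 = 1.31439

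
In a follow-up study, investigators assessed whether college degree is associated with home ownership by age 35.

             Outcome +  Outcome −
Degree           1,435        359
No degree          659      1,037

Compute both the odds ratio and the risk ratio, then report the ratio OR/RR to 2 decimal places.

3.06

Cells: a = 1435, b = 359, c = 659, d = 1037.
OR = (1435·1037)/(359·659) = 1488095/236581 = 6.29000
Risk in exposed = 1435/1794 = 0.79989; risk in unexposed = 659/1696 = 0.38856; RR = 2.05859
OR/RR = 6.29000 / 2.05859 = 3.05549
The outcome is not rare, so the OR lies further from 1 than the RR.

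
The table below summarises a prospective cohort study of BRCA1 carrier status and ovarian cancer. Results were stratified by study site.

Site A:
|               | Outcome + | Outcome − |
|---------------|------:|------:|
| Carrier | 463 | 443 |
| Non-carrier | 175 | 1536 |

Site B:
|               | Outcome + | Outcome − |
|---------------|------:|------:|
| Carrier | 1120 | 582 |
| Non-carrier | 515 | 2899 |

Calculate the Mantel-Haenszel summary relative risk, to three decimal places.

RR_MH = Σ(aᵢ·n₀ᵢ/nᵢ) / Σ(cᵢ·n₁ᵢ/nᵢ), with n₁ᵢ = aᵢ+bᵢ (exposed), n₀ᵢ = cᵢ+dᵢ (unexposed), nᵢ = n₁ᵢ+n₀ᵢ.
Stratum 1 (Site A): n₁ = 906, n₀ = 1711, n = 2617; a·n₀/n = 463·1711/2617 = 302.7104; c·n₁/n = 175·906/2617 = 60.5846
Stratum 2 (Site B): n₁ = 1702, n₀ = 3414, n = 5116; a·n₀/n = 1120·3414/5116 = 747.3964; c·n₁/n = 515·1702/5116 = 171.3311
RR_MH = (302.7104 + 747.3964) / (60.5846 + 171.3311) = 1050.1068 / 231.9158 = 4.52797

4.528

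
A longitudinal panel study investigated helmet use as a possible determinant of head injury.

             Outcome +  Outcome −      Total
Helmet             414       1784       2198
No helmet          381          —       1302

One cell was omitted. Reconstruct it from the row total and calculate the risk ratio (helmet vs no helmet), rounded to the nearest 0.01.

0.64

The missing cell is in the unexposed row: 1302 − 381 = 921.
So a = 414, b = 1784, c = 381, d = 921.
RR = [a/(a+b)] / [c/(c+d)] = (414/2198) / (381/1302) = 0.18835/0.29263 = 0.64366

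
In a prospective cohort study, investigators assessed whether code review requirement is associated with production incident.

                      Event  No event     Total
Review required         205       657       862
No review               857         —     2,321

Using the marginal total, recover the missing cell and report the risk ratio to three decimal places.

0.644

The missing cell is in the unexposed row: 2321 − 857 = 1464.
So a = 205, b = 657, c = 857, d = 1464.
RR = [a/(a+b)] / [c/(c+d)] = (205/862) / (857/2321) = 0.23782/0.36924 = 0.64408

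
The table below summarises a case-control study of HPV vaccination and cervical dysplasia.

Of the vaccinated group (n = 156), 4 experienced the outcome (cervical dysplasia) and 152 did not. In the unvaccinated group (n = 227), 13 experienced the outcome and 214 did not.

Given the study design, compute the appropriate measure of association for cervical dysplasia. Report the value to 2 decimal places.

From the description: a = 4, b = 152, c = 13, d = 214.
This is a case-control study: participants were sampled on outcome status, so risks in the source population cannot be estimated directly — relative risk is not valid here. The odds ratio is the appropriate measure.
OR = (a·d)/(b·c) = (4 × 214) / (152 × 13) = 856 / 1976 = 0.43320

0.43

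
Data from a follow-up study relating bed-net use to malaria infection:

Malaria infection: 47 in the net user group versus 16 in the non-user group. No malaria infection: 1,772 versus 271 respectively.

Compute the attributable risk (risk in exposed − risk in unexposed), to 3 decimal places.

-0.030

From the description: a = 47, b = 1772, c = 16, d = 271.
Risk in exposed = 47/1819 = 0.025838; risk in unexposed = 16/287 = 0.055749.
Risk difference = 0.025838 − 0.055749 = -0.029911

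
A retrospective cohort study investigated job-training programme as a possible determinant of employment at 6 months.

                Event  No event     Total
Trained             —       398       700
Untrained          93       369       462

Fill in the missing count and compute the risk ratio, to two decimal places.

2.14

The missing cell is in the exposed row: 700 − 398 = 302.
So a = 302, b = 398, c = 93, d = 369.
RR = [a/(a+b)] / [c/(c+d)] = (302/700) / (93/462) = 0.43143/0.20130 = 2.14323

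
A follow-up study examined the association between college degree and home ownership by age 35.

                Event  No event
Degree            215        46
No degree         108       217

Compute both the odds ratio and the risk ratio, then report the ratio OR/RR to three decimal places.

3.788

Cells: a = 215, b = 46, c = 108, d = 217.
OR = (215·217)/(46·108) = 46655/4968 = 9.39110
Risk in exposed = 215/261 = 0.82375; risk in unexposed = 108/325 = 0.33231; RR = 2.47889
OR/RR = 9.39110 / 2.47889 = 3.78843
The outcome is not rare, so the OR lies further from 1 than the RR.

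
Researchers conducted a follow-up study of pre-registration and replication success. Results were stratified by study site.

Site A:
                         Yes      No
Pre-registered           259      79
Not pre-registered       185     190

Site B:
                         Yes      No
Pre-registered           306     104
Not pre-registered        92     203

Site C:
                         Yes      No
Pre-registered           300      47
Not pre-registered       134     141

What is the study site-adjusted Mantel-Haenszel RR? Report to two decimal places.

1.84

RR_MH = Σ(aᵢ·n₀ᵢ/nᵢ) / Σ(cᵢ·n₁ᵢ/nᵢ), with n₁ᵢ = aᵢ+bᵢ (exposed), n₀ᵢ = cᵢ+dᵢ (unexposed), nᵢ = n₁ᵢ+n₀ᵢ.
Stratum 1 (Site A): n₁ = 338, n₀ = 375, n = 713; a·n₀/n = 259·375/713 = 136.2202; c·n₁/n = 185·338/713 = 87.6999
Stratum 2 (Site B): n₁ = 410, n₀ = 295, n = 705; a·n₀/n = 306·295/705 = 128.0426; c·n₁/n = 92·410/705 = 53.5035
Stratum 3 (Site C): n₁ = 347, n₀ = 275, n = 622; a·n₀/n = 300·275/622 = 132.6367; c·n₁/n = 134·347/622 = 74.7556
RR_MH = (136.2202 + 128.0426 + 132.6367) / (87.6999 + 53.5035 + 74.7556) = 396.8994 / 215.9590 = 1.83785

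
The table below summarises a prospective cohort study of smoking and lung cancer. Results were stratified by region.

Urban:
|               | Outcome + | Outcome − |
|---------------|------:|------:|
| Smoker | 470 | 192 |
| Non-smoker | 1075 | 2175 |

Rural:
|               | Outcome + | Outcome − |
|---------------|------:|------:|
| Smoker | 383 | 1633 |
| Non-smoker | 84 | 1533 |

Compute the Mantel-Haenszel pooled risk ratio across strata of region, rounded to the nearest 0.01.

2.45

RR_MH = Σ(aᵢ·n₀ᵢ/nᵢ) / Σ(cᵢ·n₁ᵢ/nᵢ), with n₁ᵢ = aᵢ+bᵢ (exposed), n₀ᵢ = cᵢ+dᵢ (unexposed), nᵢ = n₁ᵢ+n₀ᵢ.
Stratum 1 (Urban): n₁ = 662, n₀ = 3250, n = 3912; a·n₀/n = 470·3250/3912 = 390.4652; c·n₁/n = 1075·662/3912 = 181.9146
Stratum 2 (Rural): n₁ = 2016, n₀ = 1617, n = 3633; a·n₀/n = 383·1617/3633 = 170.4682; c·n₁/n = 84·2016/3633 = 46.6127
RR_MH = (390.4652 + 170.4682) / (181.9146 + 46.6127) = 560.9334 / 228.5273 = 2.45456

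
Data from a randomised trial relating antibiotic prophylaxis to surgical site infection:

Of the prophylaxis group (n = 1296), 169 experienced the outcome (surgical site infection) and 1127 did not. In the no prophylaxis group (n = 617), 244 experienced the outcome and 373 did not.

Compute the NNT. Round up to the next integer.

4

Risk in treated group = 169/1296 = 0.13040; risk in control = 244/617 = 0.39546.
Absolute risk reduction = 0.39546 − 0.13040 = 0.26506
NNT = 1 / ARR = 1 / 0.26506 = 3.773 → round up → 4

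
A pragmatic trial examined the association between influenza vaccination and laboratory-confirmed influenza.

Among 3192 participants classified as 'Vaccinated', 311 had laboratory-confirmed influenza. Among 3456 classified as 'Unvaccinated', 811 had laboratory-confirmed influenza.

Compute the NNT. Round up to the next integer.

8

Risk in treated group = 311/3192 = 0.09743; risk in control = 811/3456 = 0.23466.
Absolute risk reduction = 0.23466 − 0.09743 = 0.13723
NNT = 1 / ARR = 1 / 0.13723 = 7.287 → round up → 8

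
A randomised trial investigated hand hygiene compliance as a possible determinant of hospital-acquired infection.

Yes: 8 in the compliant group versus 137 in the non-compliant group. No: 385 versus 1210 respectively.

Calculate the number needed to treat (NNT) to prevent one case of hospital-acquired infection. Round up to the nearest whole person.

13

Risk in treated group = 8/393 = 0.02036; risk in control = 137/1347 = 0.10171.
Absolute risk reduction = 0.10171 − 0.02036 = 0.08135
NNT = 1 / ARR = 1 / 0.08135 = 12.292 → round up → 13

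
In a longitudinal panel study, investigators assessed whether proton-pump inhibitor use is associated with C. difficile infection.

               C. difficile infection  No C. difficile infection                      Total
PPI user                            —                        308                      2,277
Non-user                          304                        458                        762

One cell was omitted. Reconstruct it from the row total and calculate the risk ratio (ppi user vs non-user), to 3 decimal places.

2.168

The missing cell is in the exposed row: 2277 − 308 = 1969.
So a = 1969, b = 308, c = 304, d = 458.
RR = [a/(a+b)] / [c/(c+d)] = (1969/2277) / (304/762) = 0.86473/0.39895 = 2.16752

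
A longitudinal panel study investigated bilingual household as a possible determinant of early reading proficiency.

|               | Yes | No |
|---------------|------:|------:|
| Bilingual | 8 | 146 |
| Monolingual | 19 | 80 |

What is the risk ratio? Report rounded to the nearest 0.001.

Cells: a = 8, b = 146, c = 19, d = 80.
Risk in exposed = 8/154 = 0.05195; risk in unexposed = 19/99 = 0.19192.
RR = 0.05195 / 0.19192 = 0.27068
The risk is 73% lower among the exposed than among the unexposed.

0.271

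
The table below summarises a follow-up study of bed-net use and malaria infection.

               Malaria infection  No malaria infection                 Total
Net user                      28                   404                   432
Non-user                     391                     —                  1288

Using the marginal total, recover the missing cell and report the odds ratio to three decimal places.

0.159

The missing cell is in the unexposed row: 1288 − 391 = 897.
So a = 28, b = 404, c = 391, d = 897.
OR = (a·d)/(b·c) = (28 × 897) / (404 × 391) = 25116 / 157964 = 0.15900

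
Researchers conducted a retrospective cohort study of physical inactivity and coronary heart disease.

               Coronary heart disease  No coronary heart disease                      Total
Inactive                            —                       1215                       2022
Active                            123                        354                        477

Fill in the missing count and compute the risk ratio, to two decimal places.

1.55

The missing cell is in the exposed row: 2022 − 1215 = 807.
So a = 807, b = 1215, c = 123, d = 354.
RR = [a/(a+b)] / [c/(c+d)] = (807/2022) / (123/477) = 0.39911/0.25786 = 1.54777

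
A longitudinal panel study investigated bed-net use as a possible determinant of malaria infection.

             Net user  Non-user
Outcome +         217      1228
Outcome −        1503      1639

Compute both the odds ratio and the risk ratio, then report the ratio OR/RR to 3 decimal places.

Reading the table with exposure as columns: a = 217 (Net user, case), b = 1503 (Net user, non-case), c = 1228 (Non-user, case), d = 1639.
OR = (217·1639)/(1503·1228) = 355663/1845684 = 0.19270
Risk in exposed = 217/1720 = 0.12616; risk in unexposed = 1228/2867 = 0.42832; RR = 0.29455
OR/RR = 0.19270 / 0.29455 = 0.65422
The outcome is not rare, so the OR lies further from 1 than the RR.

0.654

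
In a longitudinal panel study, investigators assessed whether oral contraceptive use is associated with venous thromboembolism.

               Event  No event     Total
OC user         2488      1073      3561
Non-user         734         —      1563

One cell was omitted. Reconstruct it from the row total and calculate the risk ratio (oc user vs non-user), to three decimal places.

The missing cell is in the unexposed row: 1563 − 734 = 829.
So a = 2488, b = 1073, c = 734, d = 829.
RR = [a/(a+b)] / [c/(c+d)] = (2488/3561) / (734/1563) = 0.69868/0.46961 = 1.48779

1.488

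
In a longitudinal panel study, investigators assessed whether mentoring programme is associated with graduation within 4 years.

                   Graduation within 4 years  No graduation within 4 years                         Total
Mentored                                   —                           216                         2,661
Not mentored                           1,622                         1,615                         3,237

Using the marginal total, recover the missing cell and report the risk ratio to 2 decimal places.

1.83

The missing cell is in the exposed row: 2661 − 216 = 2445.
So a = 2445, b = 216, c = 1622, d = 1615.
RR = [a/(a+b)] / [c/(c+d)] = (2445/2661) / (1622/3237) = 0.91883/0.50108 = 1.83369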